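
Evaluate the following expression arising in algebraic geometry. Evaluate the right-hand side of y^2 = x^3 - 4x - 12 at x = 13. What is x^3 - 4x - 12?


Compute x^3 - 4x - 12 at x = 13:
x^3 = 13^3 = 2197
(-4)*x = (-4)*13 = -52
Sum: 2197 - 52 - 12 = 2133

2133


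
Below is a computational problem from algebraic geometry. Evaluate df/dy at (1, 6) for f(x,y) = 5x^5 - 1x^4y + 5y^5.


df/dy = (-1)*x^4 + 5*5*y^4
At (1,6): (-1)*1^4 + 5*5*6^4
= -1 + 32400
= 32399

32399


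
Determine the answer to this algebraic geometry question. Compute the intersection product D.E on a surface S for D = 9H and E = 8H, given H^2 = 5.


Using bilinearity of the intersection pairing on a surface S:
(aH).(bH) = ab * (H.H)
We have H^2 = 5.
D.E = (9H).(8H) = 9*8*5
= 72*5
= 360

360


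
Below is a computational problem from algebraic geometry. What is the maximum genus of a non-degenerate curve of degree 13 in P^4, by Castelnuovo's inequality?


Castelnuovo's bound: write d - 1 = m(r-1) + epsilon with 0 <= epsilon < r-1.
d - 1 = 13 - 1 = 12
r - 1 = 4 - 1 = 3
12 = 4*3 + 0, so m = 4, epsilon = 0
pi(d, r) = m(m-1)(r-1)/2 + m*epsilon
= 4*3*3/2 + 4*0
= 36/2 + 0
= 18 + 0 = 18

18


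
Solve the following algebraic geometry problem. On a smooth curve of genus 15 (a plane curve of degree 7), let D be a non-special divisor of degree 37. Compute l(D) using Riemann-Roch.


First, compute the genus of a smooth plane curve of degree 7:
g = (d-1)(d-2)/2 = (7-1)(7-2)/2 = 15
For a non-special divisor D (i.e., h^1(D) = 0), Riemann-Roch gives:
l(D) = deg(D) - g + 1
Since deg(D) = 37 >= 2g - 1 = 29, D is non-special.
l(D) = 37 - 15 + 1 = 23

23


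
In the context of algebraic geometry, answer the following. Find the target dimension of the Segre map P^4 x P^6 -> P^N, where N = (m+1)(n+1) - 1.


The Segre embedding maps P^m x P^n into P^N via
all products of coordinates from each factor.
N = (m+1)(n+1) - 1
N = (4+1)(6+1) - 1
N = 5*7 - 1
N = 35 - 1 = 34

34


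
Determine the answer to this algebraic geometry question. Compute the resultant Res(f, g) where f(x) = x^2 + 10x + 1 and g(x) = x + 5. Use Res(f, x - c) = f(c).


For Res(f, x - c), we evaluate f at x = c.
f(-5) = (-5)^2 + 10*(-5) + 1
= 25 - 50 + 1
= -25 + 1 = -24
Res(f, g) = -24

-24


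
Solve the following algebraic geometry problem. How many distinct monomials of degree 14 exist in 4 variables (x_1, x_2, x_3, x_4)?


The number of degree-14 monomials in 4 variables is C(d+n-1, n-1).
= C(14+4-1, 4-1) = C(17, 3)
= 680

680


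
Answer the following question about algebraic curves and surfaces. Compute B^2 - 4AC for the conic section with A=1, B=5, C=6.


The discriminant of a conic Ax^2 + Bxy + Cy^2 + ... = 0 is B^2 - 4AC.
B^2 = 5^2 = 25
4AC = 4*1*6 = 24
Discriminant = 25 - 24 = 1

1


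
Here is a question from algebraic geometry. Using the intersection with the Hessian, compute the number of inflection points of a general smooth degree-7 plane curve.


For a general smooth plane curve C of degree d, the inflection points are
the intersection of C with its Hessian curve, which has degree 3(d-2).
By Bezout, the total intersection number is d * 3(d-2) = 7 * 15 = 105.
For a general curve every flex is ordinary, so each contributes
multiplicity 1 to C·Hess(C), and the number of distinct inflection
points is 3d(d-2).
Inflection points = 3*7*(7-2) = 3*7*5 = 105

105


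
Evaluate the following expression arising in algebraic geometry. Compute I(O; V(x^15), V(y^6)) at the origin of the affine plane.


The intersection multiplicity of V(x^a) and V(y^b) at the origin is:
I(O; V(x^15), V(y^6)) = dim_k(k[x,y]/(x^15, y^6))
A basis for k[x,y]/(x^15, y^6) is the set of monomials x^i * y^j
where 0 <= i < 15 and 0 <= j < 6.
The number of such monomials is 15 * 6 = 90

90


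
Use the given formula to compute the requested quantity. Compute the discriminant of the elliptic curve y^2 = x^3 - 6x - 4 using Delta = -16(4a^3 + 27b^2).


Compute each component:
4a^3 = 4*(-6)^3 = 4*(-216) = -864
27b^2 = 27*(-4)^2 = 27*16 = 432
4a^3 + 27b^2 = -864 + 432 = -432
Delta = -16*(-432) = 6912

6912


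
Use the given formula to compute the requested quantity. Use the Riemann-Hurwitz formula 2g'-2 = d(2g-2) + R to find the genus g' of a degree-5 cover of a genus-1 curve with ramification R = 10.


Riemann-Hurwitz formula: 2g' - 2 = d(2g - 2) + R
Given: d = 5, g = 1, R = 10
2g' - 2 = 5*(2*1 - 2) + 10
2g' - 2 = 5*0 + 10
2g' - 2 = 0 + 10 = 10
2g' = 12
g' = 6

6


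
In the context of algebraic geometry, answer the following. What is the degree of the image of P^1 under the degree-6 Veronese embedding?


The Veronese variety v_6(P^1) has degree d^r.
d^r = 6^1 = 6

6


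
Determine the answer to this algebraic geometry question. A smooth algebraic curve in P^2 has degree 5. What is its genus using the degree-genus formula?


Using the genus formula for smooth plane curves:
g = (d-1)(d-2)/2
g = (5-1)(5-2)/2
g = 4*3/2
g = 12/2 = 6

6


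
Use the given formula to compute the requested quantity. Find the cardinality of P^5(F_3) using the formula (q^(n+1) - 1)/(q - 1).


P^5(F_3) has (q^(n+1) - 1)/(q - 1) points.
= 3^5 + 3^4 + 3^3 + 3^2 + 3^1 + 3^0
= 243 + 81 + 27 + 9 + 3 + 1
= 364

364


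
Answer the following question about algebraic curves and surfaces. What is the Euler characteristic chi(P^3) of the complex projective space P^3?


The complex projective space P^3 has one cell in each even real dimension 0, 2, ..., 6.
The cohomology groups are H^{2k}(P^3) = Z for k = 0,...,3, and 0 otherwise.
Euler characteristic = sum of Betti numbers = 1 per even-dimensional cohomology group.
chi(P^3) = 3 + 1 = 4

4


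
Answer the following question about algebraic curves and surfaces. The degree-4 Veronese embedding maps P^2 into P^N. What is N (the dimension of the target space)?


The Veronese embedding v_d: P^n -> P^N maps each point to all
degree-d monomials in n+1 homogeneous coordinates.
N = C(n+d, d) - 1
N = C(2+4, 4) - 1
N = C(6, 4) - 1
C(6, 4) = 15
N = 15 - 1 = 14

14


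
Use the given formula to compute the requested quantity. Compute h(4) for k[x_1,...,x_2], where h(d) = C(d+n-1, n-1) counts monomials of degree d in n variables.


The Hilbert function for the polynomial ring in 2 variables is:
h(d) = C(d+n-1, n-1)
h(4) = C(4+2-1, 2-1) = C(5, 1)
= 5! / (1! * 4!)
= 5

5


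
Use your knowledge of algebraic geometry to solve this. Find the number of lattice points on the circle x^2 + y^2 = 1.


Systematically check integer values of x where x^2 <= 1.
For each valid x, check if 1 - x^2 is a perfect square.
x=0: 1 - 0 = 1, sqrt = 1 (valid)
x=1: 1 - 1 = 0, sqrt = 0 (valid)
Total integer solutions found: 4

4


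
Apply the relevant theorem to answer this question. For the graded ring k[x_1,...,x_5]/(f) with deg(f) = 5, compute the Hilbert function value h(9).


For R = k[x_1,...,x_n]/(f) with f homogeneous of degree e:
The Hilbert series is (1 - t^e)/(1 - t)^n.
So h(d) = C(d+n-1, n-1) - C(d-e+n-1, n-1) for d >= e.
With n=5, e=5, d=9:
C(9+5-1, 5-1) = C(13, 4) = 715
C(9-5+5-1, 5-1) = C(8, 4) = 70
h(9) = 715 - 70 = 645

645


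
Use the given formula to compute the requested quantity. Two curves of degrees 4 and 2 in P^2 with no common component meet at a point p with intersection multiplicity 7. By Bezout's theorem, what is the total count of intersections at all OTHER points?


By Bezout's theorem, the total intersection number is d1 * d2.
Total = 4 * 2 = 8
Intersection multiplicity at p = 7
Remaining intersections = 8 - 7 = 1

1


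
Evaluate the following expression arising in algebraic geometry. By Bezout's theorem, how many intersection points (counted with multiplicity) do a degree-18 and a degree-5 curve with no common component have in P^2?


Bezout's theorem states the intersection count equals the product of degrees.
Intersection count = 18 * 5 = 90

90


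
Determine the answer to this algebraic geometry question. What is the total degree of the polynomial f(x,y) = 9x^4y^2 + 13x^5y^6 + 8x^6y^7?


Examine each term for its total degree (sum of exponents).
  Term '9x^4y^2' has total degree 4+2 = 6.
  Term '13x^5y^6' has total degree 5+6 = 11.
  Term '8x^6y^7' has total degree 6+7 = 13.
The maximum total degree among all terms is 13.

13


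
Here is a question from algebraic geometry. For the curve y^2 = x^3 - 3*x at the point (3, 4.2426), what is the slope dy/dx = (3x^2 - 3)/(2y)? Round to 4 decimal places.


Using implicit differentiation of y^2 = x^3 - 3*x:
2y * dy/dx = 3x^2 - 3
dy/dx = (3x^2 - 3)/(2y)
Numerator: 3*3^2 - 3 = 24
Denominator: 2*4.2426 = 8.4852
dy/dx = 24/8.4852 = 2.8285

2.8285


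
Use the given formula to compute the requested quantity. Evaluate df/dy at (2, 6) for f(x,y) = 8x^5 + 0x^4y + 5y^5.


df/dy = 0*x^4 + 5*5*y^4
At (2,6): 0*2^4 + 5*5*6^4
= 0 + 32400
= 32400

32400


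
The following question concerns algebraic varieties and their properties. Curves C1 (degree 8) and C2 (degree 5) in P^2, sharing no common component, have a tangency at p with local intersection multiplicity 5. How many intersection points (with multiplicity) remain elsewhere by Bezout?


By Bezout's theorem, the total intersection number is d1 * d2.
Total = 8 * 5 = 40
Intersection multiplicity at p = 5
Remaining intersections = 40 - 5 = 35

35


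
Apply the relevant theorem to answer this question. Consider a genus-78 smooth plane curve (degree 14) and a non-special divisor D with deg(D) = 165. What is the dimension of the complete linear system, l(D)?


First, compute the genus of a smooth plane curve of degree 14:
g = (d-1)(d-2)/2 = (14-1)(14-2)/2 = 78
For a non-special divisor D (i.e., h^1(D) = 0), Riemann-Roch gives:
l(D) = deg(D) - g + 1
Since deg(D) = 165 >= 2g - 1 = 155, D is non-special.
l(D) = 165 - 78 + 1 = 88

88


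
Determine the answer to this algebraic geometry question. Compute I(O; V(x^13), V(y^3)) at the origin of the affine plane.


The intersection multiplicity of V(x^a) and V(y^b) at the origin is:
I(O; V(x^13), V(y^3)) = dim_k(k[x,y]/(x^13, y^3))
A basis for k[x,y]/(x^13, y^3) is the set of monomials x^i * y^j
where 0 <= i < 13 and 0 <= j < 3.
The number of such monomials is 13 * 3 = 39

39


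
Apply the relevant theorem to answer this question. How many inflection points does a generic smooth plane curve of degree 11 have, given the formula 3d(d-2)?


For a general smooth plane curve C of degree d, the inflection points are
the intersection of C with its Hessian curve, which has degree 3(d-2).
By Bezout, the total intersection number is d * 3(d-2) = 11 * 27 = 297.
For a general curve every flex is ordinary, so each contributes
multiplicity 1 to C·Hess(C), and the number of distinct inflection
points is 3d(d-2).
Inflection points = 3*11*(11-2) = 3*11*9 = 297

297


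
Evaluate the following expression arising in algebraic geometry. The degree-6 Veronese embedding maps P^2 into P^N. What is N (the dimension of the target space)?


The Veronese embedding v_d: P^n -> P^N maps each point to all
degree-d monomials in n+1 homogeneous coordinates.
N = C(n+d, d) - 1
N = C(2+6, 6) - 1
N = C(8, 6) - 1
C(8, 6) = 28
N = 28 - 1 = 27

27


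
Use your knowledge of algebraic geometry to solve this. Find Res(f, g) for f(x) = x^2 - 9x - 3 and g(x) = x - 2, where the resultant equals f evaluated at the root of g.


For Res(f, x - c), we evaluate f at x = c.
f(2) = 2^2 - 9*2 - 3
= 4 - 18 - 3
= -14 - 3 = -17
Res(f, g) = -17

-17


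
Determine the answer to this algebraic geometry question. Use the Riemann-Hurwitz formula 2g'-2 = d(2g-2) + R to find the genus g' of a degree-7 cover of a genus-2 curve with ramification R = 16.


Riemann-Hurwitz formula: 2g' - 2 = d(2g - 2) + R
Given: d = 7, g = 2, R = 16
2g' - 2 = 7*(2*2 - 2) + 16
2g' - 2 = 7*2 + 16
2g' - 2 = 14 + 16 = 30
2g' = 32
g' = 16

16


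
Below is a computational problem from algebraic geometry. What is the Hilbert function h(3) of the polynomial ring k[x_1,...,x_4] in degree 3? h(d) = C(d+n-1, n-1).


The Hilbert function for the polynomial ring in 4 variables is:
h(d) = C(d+n-1, n-1)
h(3) = C(3+4-1, 4-1) = C(6, 3)
= 6! / (3! * 3!)
= 20

20


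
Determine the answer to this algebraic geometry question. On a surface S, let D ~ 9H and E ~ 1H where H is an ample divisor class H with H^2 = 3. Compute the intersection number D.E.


Using bilinearity of the intersection pairing on a surface S:
(aH).(bH) = ab * (H.H)
We have H^2 = 3.
D.E = (9H).(1H) = 9*1*3
= 9*3
= 27

27


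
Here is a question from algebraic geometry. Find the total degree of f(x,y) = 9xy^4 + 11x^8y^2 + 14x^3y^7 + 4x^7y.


Examine each term for its total degree (sum of exponents).
  Term '9xy^4' has total degree 1+4 = 5.
  Term '11x^8y^2' has total degree 8+2 = 10.
  Term '14x^3y^7' has total degree 3+7 = 10.
  Term '4x^7y' has total degree 7+1 = 8.
The maximum total degree among all terms is 10.

10


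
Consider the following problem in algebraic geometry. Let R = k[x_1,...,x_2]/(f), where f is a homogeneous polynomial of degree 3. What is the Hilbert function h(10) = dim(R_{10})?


For R = k[x_1,...,x_n]/(f) with f homogeneous of degree e:
The Hilbert series is (1 - t^e)/(1 - t)^n.
So h(d) = C(d+n-1, n-1) - C(d-e+n-1, n-1) for d >= e.
With n=2, e=3, d=10:
C(10+2-1, 2-1) = C(11, 1) = 11
C(10-3+2-1, 2-1) = C(8, 1) = 8
h(10) = 11 - 8 = 3

3


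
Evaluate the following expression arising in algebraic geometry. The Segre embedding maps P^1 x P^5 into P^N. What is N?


The Segre embedding maps P^m x P^n into P^N via
all products of coordinates from each factor.
N = (m+1)(n+1) - 1
N = (1+1)(5+1) - 1
N = 2*6 - 1
N = 12 - 1 = 11

11


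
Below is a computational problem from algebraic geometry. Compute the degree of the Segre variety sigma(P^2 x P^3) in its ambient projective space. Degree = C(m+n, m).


The degree of the Segre variety P^2 x P^3 is C(m+n, m).
= C(5, 2)
= 10

10


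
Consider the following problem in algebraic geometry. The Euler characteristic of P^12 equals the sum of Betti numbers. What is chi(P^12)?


The complex projective space P^12 has one cell in each even real dimension 0, 2, ..., 24.
The cohomology groups are H^{2k}(P^12) = Z for k = 0,...,12, and 0 otherwise.
Euler characteristic = sum of Betti numbers = 1 per even-dimensional cohomology group.
chi(P^12) = 12 + 1 = 13

13


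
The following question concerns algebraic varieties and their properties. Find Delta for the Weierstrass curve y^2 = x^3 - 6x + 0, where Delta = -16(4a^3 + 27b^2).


Compute each component:
4a^3 = 4*(-6)^3 = 4*(-216) = -864
27b^2 = 27*0^2 = 27*0 = 0
4a^3 + 27b^2 = -864 + 0 = -864
Delta = -16*(-864) = 13824

13824


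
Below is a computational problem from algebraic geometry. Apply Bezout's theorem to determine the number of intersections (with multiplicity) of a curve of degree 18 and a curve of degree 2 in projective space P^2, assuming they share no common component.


Bezout's theorem states the intersection count equals the product of degrees.
Intersection count = 18 * 2 = 36

36


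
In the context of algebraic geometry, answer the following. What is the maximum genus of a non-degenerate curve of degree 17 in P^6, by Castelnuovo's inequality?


Castelnuovo's bound: write d - 1 = m(r-1) + epsilon with 0 <= epsilon < r-1.
d - 1 = 17 - 1 = 16
r - 1 = 6 - 1 = 5
16 = 3*5 + 1, so m = 3, epsilon = 1
pi(d, r) = m(m-1)(r-1)/2 + m*epsilon
= 3*2*5/2 + 3*1
= 30/2 + 3
= 15 + 3 = 18

18


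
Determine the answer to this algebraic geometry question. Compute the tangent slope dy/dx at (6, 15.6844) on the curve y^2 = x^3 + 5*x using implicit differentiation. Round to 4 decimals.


Using implicit differentiation of y^2 = x^3 + 5*x:
2y * dy/dx = 3x^2 + 5
dy/dx = (3x^2 + 5)/(2y)
Numerator: 3*6^2 + 5 = 113
Denominator: 2*15.6844 = 31.3688
dy/dx = 113/31.3688 = 3.6023

3.6023


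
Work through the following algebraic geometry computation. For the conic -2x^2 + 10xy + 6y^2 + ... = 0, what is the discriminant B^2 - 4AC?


The discriminant of a conic Ax^2 + Bxy + Cy^2 + ... = 0 is B^2 - 4AC.
B^2 = 10^2 = 100
4AC = 4*(-2)*6 = -48
Discriminant = 100 + 48 = 148

148


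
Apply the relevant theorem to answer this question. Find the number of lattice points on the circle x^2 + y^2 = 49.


Systematically check integer values of x where x^2 <= 49.
For each valid x, check if 49 - x^2 is a perfect square.
x=0: 49 - 0 = 49, sqrt = 7 (valid)
x=7: 49 - 49 = 0, sqrt = 0 (valid)
Total integer solutions found: 4

4


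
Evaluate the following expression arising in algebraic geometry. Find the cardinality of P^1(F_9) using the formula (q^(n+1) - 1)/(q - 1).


P^1(F_9) has (q^(n+1) - 1)/(q - 1) points.
= 9^1 + 9^0
= 9 + 1
= 10

10


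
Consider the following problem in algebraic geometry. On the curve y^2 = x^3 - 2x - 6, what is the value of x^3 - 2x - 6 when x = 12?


Compute x^3 - 2x - 6 at x = 12:
x^3 = 12^3 = 1728
(-2)*x = (-2)*12 = -24
Sum: 1728 - 24 - 6 = 1698

1698


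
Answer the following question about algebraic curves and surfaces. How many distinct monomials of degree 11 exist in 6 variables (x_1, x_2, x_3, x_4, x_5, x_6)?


The number of degree-11 monomials in 6 variables is C(d+n-1, n-1).
= C(11+6-1, 6-1) = C(16, 5)
= 4368

4368


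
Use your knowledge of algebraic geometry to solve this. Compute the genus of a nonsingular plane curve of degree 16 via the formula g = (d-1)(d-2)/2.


Using the genus formula for smooth plane curves:
g = (d-1)(d-2)/2
g = (16-1)(16-2)/2
g = 15*14/2
g = 210/2 = 105

105


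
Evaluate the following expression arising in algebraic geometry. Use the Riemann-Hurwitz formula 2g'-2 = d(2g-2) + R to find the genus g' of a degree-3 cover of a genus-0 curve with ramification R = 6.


Riemann-Hurwitz formula: 2g' - 2 = d(2g - 2) + R
Given: d = 3, g = 0, R = 6
2g' - 2 = 3*(2*0 - 2) + 6
2g' - 2 = 3*(-2) + 6
2g' - 2 = -6 + 6 = 0
2g' = 2
g' = 1

1


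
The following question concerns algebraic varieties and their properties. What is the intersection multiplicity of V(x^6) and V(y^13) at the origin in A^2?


The intersection multiplicity of V(x^a) and V(y^b) at the origin is:
I(O; V(x^6), V(y^13)) = dim_k(k[x,y]/(x^6, y^13))
A basis for k[x,y]/(x^6, y^13) is the set of monomials x^i * y^j
where 0 <= i < 6 and 0 <= j < 13.
The number of such monomials is 6 * 13 = 78

78


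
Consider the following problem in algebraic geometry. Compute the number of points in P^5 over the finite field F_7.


P^5(F_7) has (q^(n+1) - 1)/(q - 1) points.
= 7^5 + 7^4 + 7^3 + 7^2 + 7^1 + 7^0
= 16807 + 2401 + 343 + 49 + 7 + 1
= 19608

19608


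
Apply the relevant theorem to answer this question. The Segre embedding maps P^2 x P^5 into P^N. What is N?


The Segre embedding maps P^m x P^n into P^N via
all products of coordinates from each factor.
N = (m+1)(n+1) - 1
N = (2+1)(5+1) - 1
N = 3*6 - 1
N = 18 - 1 = 17

17


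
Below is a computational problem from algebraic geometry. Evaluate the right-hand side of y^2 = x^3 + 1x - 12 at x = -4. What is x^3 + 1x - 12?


Compute x^3 + 1x - 12 at x = -4:
x^3 = (-4)^3 = -64
1*x = 1*(-4) = -4
Sum: -64 - 4 - 12 = -80

-80


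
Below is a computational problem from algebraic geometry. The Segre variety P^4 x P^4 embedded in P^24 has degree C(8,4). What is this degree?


The degree of the Segre variety P^4 x P^4 is C(m+n, m).
= C(8, 4)
= 70

70


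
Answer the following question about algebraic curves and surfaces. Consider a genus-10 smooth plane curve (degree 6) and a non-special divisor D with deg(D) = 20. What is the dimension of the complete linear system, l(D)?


First, compute the genus of a smooth plane curve of degree 6:
g = (d-1)(d-2)/2 = (6-1)(6-2)/2 = 10
For a non-special divisor D (i.e., h^1(D) = 0), Riemann-Roch gives:
l(D) = deg(D) - g + 1
Since deg(D) = 20 >= 2g - 1 = 19, D is non-special.
l(D) = 20 - 10 + 1 = 11

11


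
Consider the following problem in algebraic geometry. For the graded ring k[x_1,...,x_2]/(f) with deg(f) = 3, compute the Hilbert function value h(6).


For R = k[x_1,...,x_n]/(f) with f homogeneous of degree e:
The Hilbert series is (1 - t^e)/(1 - t)^n.
So h(d) = C(d+n-1, n-1) - C(d-e+n-1, n-1) for d >= e.
With n=2, e=3, d=6:
C(6+2-1, 2-1) = C(7, 1) = 7
C(6-3+2-1, 2-1) = C(4, 1) = 4
h(6) = 7 - 4 = 3

3


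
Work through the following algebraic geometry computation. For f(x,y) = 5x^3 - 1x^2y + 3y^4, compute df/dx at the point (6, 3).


df/dx = 3*5*x^2 + 2*(-1)*x^1*y
At (6,3): 3*5*6^2 + 2*(-1)*6^1*3
= 540 - 36
= 504

504


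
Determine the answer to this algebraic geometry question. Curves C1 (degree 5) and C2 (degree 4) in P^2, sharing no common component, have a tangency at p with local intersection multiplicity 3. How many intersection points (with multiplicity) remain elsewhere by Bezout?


By Bezout's theorem, the total intersection number is d1 * d2.
Total = 5 * 4 = 20
Intersection multiplicity at p = 3
Remaining intersections = 20 - 3 = 17

17


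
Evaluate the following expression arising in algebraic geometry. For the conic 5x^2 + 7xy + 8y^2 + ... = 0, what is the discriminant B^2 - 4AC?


The discriminant of a conic Ax^2 + Bxy + Cy^2 + ... = 0 is B^2 - 4AC.
B^2 = 7^2 = 49
4AC = 4*5*8 = 160
Discriminant = 49 - 160 = -111

-111


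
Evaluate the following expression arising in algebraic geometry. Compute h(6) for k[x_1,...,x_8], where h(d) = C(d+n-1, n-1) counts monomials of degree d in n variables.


The Hilbert function for the polynomial ring in 8 variables is:
h(d) = C(d+n-1, n-1)
h(6) = C(6+8-1, 8-1) = C(13, 7)
= 13! / (7! * 6!)
= 1716

1716


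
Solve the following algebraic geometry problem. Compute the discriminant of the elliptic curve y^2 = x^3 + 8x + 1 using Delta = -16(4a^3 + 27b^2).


Compute each component:
4a^3 = 4*8^3 = 4*512 = 2048
27b^2 = 27*1^2 = 27*1 = 27
4a^3 + 27b^2 = 2048 + 27 = 2075
Delta = -16*2075 = -33200

-33200


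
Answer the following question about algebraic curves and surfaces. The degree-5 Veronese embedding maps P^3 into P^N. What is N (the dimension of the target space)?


The Veronese embedding v_d: P^n -> P^N maps each point to all
degree-d monomials in n+1 homogeneous coordinates.
N = C(n+d, d) - 1
N = C(3+5, 5) - 1
N = C(8, 5) - 1
C(8, 5) = 56
N = 56 - 1 = 55

55


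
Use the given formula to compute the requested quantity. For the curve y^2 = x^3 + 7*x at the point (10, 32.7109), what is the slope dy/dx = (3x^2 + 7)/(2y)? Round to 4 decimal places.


Using implicit differentiation of y^2 = x^3 + 7*x:
2y * dy/dx = 3x^2 + 7
dy/dx = (3x^2 + 7)/(2y)
Numerator: 3*10^2 + 7 = 307
Denominator: 2*32.7109 = 65.4218
dy/dx = 307/65.4218 = 4.6926

4.6926


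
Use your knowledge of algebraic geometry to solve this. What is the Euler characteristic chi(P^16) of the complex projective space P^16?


The complex projective space P^16 has one cell in each even real dimension 0, 2, ..., 32.
The cohomology groups are H^{2k}(P^16) = Z for k = 0,...,16, and 0 otherwise.
Euler characteristic = sum of Betti numbers = 1 per even-dimensional cohomology group.
chi(P^16) = 16 + 1 = 17

17


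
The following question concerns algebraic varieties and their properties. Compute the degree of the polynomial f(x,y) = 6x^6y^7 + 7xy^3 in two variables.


Examine each term for its total degree (sum of exponents).
  Term '6x^6y^7' has total degree 6+7 = 13.
  Term '7xy^3' has total degree 1+3 = 4.
The maximum total degree among all terms is 13.

13


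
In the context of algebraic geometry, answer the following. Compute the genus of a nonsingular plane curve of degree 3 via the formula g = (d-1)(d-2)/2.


Using the genus formula for smooth plane curves:
g = (d-1)(d-2)/2
g = (3-1)(3-2)/2
g = 2*1/2
g = 2/2 = 1

1


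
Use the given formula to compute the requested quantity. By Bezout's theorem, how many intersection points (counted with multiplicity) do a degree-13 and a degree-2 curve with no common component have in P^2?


Bezout's theorem states the intersection count equals the product of degrees.
Intersection count = 13 * 2 = 26

26


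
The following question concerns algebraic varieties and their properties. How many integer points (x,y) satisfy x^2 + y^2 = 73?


Systematically check integer values of x where x^2 <= 73.
For each valid x, check if 73 - x^2 is a perfect square.
x=3: 73 - 9 = 64, sqrt = 8 (valid)
x=8: 73 - 64 = 9, sqrt = 3 (valid)
Total integer solutions found: 8

8


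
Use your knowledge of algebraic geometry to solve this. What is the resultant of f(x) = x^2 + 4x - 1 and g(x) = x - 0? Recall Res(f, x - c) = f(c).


For Res(f, x - c), we evaluate f at x = c.
f(0) = 0^2 + 4*0 - 1
= 0 + 0 - 1
= 0 - 1 = -1
Res(f, g) = -1

-1


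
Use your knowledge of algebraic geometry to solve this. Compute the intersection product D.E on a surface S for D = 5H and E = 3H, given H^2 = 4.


Using bilinearity of the intersection pairing on a surface S:
(aH).(bH) = ab * (H.H)
We have H^2 = 4.
D.E = (5H).(3H) = 5*3*4
= 15*4
= 60

60


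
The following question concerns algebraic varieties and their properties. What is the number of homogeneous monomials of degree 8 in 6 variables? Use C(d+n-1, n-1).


The number of degree-8 monomials in 6 variables is C(d+n-1, n-1).
= C(8+6-1, 6-1) = C(13, 5)
= 1287

1287


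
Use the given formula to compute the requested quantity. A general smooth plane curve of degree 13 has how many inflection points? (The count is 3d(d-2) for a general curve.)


For a general smooth plane curve C of degree d, the inflection points are
the intersection of C with its Hessian curve, which has degree 3(d-2).
By Bezout, the total intersection number is d * 3(d-2) = 13 * 33 = 429.
For a general curve every flex is ordinary, so each contributes
multiplicity 1 to C·Hess(C), and the number of distinct inflection
points is 3d(d-2).
Inflection points = 3*13*(13-2) = 3*13*11 = 429

429


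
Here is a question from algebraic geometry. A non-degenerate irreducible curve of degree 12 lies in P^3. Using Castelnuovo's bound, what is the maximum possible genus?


Castelnuovo's bound: write d - 1 = m(r-1) + epsilon with 0 <= epsilon < r-1.
d - 1 = 12 - 1 = 11
r - 1 = 3 - 1 = 2
11 = 5*2 + 1, so m = 5, epsilon = 1
pi(d, r) = m(m-1)(r-1)/2 + m*epsilon
= 5*4*2/2 + 5*1
= 40/2 + 5
= 20 + 5 = 25

25


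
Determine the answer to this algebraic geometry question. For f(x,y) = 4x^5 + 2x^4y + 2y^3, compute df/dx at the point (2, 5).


df/dx = 5*4*x^4 + 4*2*x^3*y
At (2,5): 5*4*2^4 + 4*2*2^3*5
= 320 + 320
= 640

640


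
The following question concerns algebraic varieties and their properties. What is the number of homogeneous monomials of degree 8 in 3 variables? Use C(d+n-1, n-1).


The number of degree-8 monomials in 3 variables is C(d+n-1, n-1).
= C(8+3-1, 3-1) = C(10, 2)
= 45

45


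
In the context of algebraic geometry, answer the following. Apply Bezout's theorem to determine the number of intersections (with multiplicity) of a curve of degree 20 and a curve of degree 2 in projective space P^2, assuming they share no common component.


Bezout's theorem states the intersection count equals the product of degrees.
Intersection count = 20 * 2 = 40

40


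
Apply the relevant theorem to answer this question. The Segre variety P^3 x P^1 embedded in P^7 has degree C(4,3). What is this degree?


The degree of the Segre variety P^3 x P^1 is C(m+n, m).
= C(4, 3)
= 4

4


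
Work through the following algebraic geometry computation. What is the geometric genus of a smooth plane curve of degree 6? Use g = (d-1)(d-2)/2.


Using the genus formula for smooth plane curves:
g = (d-1)(d-2)/2
g = (6-1)(6-2)/2
g = 5*4/2
g = 20/2 = 10

10


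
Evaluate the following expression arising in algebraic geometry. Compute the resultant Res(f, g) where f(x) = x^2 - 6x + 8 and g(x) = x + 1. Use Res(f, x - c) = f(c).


For Res(f, x - c), we evaluate f at x = c.
f(-1) = (-1)^2 - 6*(-1) + 8
= 1 + 6 + 8
= 7 + 8 = 15
Res(f, g) = 15

15


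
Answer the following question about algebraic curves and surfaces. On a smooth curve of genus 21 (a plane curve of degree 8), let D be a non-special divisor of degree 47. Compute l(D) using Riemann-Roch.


First, compute the genus of a smooth plane curve of degree 8:
g = (d-1)(d-2)/2 = (8-1)(8-2)/2 = 21
For a non-special divisor D (i.e., h^1(D) = 0), Riemann-Roch gives:
l(D) = deg(D) - g + 1
Since deg(D) = 47 >= 2g - 1 = 41, D is non-special.
l(D) = 47 - 21 + 1 = 27

27


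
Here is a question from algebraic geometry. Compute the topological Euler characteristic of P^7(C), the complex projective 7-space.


The complex projective space P^7 has one cell in each even real dimension 0, 2, ..., 14.
The cohomology groups are H^{2k}(P^7) = Z for k = 0,...,7, and 0 otherwise.
Euler characteristic = sum of Betti numbers = 1 per even-dimensional cohomology group.
chi(P^7) = 7 + 1 = 8

8


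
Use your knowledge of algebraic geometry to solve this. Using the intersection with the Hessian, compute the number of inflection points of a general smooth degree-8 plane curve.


For a general smooth plane curve C of degree d, the inflection points are
the intersection of C with its Hessian curve, which has degree 3(d-2).
By Bezout, the total intersection number is d * 3(d-2) = 8 * 18 = 144.
For a general curve every flex is ordinary, so each contributes
multiplicity 1 to C·Hess(C), and the number of distinct inflection
points is 3d(d-2).
Inflection points = 3*8*(8-2) = 3*8*6 = 144

144


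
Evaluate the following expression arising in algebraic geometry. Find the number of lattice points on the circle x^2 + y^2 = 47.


Systematically check integer values of x where x^2 <= 47.
For each valid x, check if 47 - x^2 is a perfect square.
Total integer solutions found: 0

0


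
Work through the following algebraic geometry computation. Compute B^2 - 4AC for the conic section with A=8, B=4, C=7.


The discriminant of a conic Ax^2 + Bxy + Cy^2 + ... = 0 is B^2 - 4AC.
B^2 = 4^2 = 16
4AC = 4*8*7 = 224
Discriminant = 16 - 224 = -208

-208


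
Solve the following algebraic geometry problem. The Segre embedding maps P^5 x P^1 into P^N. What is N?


The Segre embedding maps P^m x P^n into P^N via
all products of coordinates from each factor.
N = (m+1)(n+1) - 1
N = (5+1)(1+1) - 1
N = 6*2 - 1
N = 12 - 1 = 11

11


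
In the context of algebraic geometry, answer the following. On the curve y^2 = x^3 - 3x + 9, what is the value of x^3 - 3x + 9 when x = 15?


Compute x^3 - 3x + 9 at x = 15:
x^3 = 15^3 = 3375
(-3)*x = (-3)*15 = -45
Sum: 3375 - 45 + 9 = 3339

3339


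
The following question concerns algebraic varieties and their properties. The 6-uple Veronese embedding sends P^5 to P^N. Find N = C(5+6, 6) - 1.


The Veronese embedding v_d: P^n -> P^N maps each point to all
degree-d monomials in n+1 homogeneous coordinates.
N = C(n+d, d) - 1
N = C(5+6, 6) - 1
N = C(11, 6) - 1
C(11, 6) = 462
N = 462 - 1 = 461

461


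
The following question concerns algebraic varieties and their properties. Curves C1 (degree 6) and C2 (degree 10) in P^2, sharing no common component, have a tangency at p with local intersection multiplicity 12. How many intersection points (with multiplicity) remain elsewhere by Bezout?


By Bezout's theorem, the total intersection number is d1 * d2.
Total = 6 * 10 = 60
Intersection multiplicity at p = 12
Remaining intersections = 60 - 12 = 48

48


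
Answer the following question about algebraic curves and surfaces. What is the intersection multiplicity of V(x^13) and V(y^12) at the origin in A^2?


The intersection multiplicity of V(x^a) and V(y^b) at the origin is:
I(O; V(x^13), V(y^12)) = dim_k(k[x,y]/(x^13, y^12))
A basis for k[x,y]/(x^13, y^12) is the set of monomials x^i * y^j
where 0 <= i < 13 and 0 <= j < 12.
The number of such monomials is 13 * 12 = 156

156


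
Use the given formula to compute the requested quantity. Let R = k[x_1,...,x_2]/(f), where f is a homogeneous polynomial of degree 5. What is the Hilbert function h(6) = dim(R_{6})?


For R = k[x_1,...,x_n]/(f) with f homogeneous of degree e:
The Hilbert series is (1 - t^e)/(1 - t)^n.
So h(d) = C(d+n-1, n-1) - C(d-e+n-1, n-1) for d >= e.
With n=2, e=5, d=6:
C(6+2-1, 2-1) = C(7, 1) = 7
C(6-5+2-1, 2-1) = C(2, 1) = 2
h(6) = 7 - 2 = 5

5


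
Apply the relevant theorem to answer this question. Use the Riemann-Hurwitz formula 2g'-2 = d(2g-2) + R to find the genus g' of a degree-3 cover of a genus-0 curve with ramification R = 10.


Riemann-Hurwitz formula: 2g' - 2 = d(2g - 2) + R
Given: d = 3, g = 0, R = 10
2g' - 2 = 3*(2*0 - 2) + 10
2g' - 2 = 3*(-2) + 10
2g' - 2 = -6 + 10 = 4
2g' = 6
g' = 3

3


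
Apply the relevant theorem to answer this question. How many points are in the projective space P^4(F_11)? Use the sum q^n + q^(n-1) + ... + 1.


P^4(F_11) has (q^(n+1) - 1)/(q - 1) points.
= 11^4 + 11^3 + 11^2 + 11^1 + 11^0
= 14641 + 1331 + 121 + 11 + 1
= 16105

16105


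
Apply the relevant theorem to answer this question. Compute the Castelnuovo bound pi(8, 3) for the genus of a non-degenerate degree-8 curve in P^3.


Castelnuovo's bound: write d - 1 = m(r-1) + epsilon with 0 <= epsilon < r-1.
d - 1 = 8 - 1 = 7
r - 1 = 3 - 1 = 2
7 = 3*2 + 1, so m = 3, epsilon = 1
pi(d, r) = m(m-1)(r-1)/2 + m*epsilon
= 3*2*2/2 + 3*1
= 12/2 + 3
= 6 + 3 = 9

9


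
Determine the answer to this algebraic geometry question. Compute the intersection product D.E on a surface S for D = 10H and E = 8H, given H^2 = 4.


Using bilinearity of the intersection pairing on a surface S:
(aH).(bH) = ab * (H.H)
We have H^2 = 4.
D.E = (10H).(8H) = 10*8*4
= 80*4
= 320

320


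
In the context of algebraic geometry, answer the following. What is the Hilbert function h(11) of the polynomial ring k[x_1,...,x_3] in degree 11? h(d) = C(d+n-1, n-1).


The Hilbert function for the polynomial ring in 3 variables is:
h(d) = C(d+n-1, n-1)
h(11) = C(11+3-1, 3-1) = C(13, 2)
= 13! / (2! * 11!)
= 78

78


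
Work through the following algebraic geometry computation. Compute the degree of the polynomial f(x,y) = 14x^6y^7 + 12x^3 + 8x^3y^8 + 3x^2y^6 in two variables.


Examine each term for its total degree (sum of exponents).
  Term '14x^6y^7' has total degree 6+7 = 13.
  Term '12x^3' has total degree 3+0 = 3.
  Term '8x^3y^8' has total degree 3+8 = 11.
  Term '3x^2y^6' has total degree 2+6 = 8.
The maximum total degree among all terms is 13.

13


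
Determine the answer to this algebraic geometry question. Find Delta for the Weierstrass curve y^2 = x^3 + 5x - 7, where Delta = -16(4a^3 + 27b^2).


Compute each component:
4a^3 = 4*5^3 = 4*125 = 500
27b^2 = 27*(-7)^2 = 27*49 = 1323
4a^3 + 27b^2 = 500 + 1323 = 1823
Delta = -16*1823 = -29168

-29168


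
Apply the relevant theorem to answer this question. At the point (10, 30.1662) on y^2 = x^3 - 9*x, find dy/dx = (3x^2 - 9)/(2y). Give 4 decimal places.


Using implicit differentiation of y^2 = x^3 - 9*x:
2y * dy/dx = 3x^2 - 9
dy/dx = (3x^2 - 9)/(2y)
Numerator: 3*10^2 - 9 = 291
Denominator: 2*30.1662 = 60.3324
dy/dx = 291/60.3324 = 4.8233

4.8233


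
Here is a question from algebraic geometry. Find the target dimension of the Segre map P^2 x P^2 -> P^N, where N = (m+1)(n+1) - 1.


The Segre embedding maps P^m x P^n into P^N via
all products of coordinates from each factor.
N = (m+1)(n+1) - 1
N = (2+1)(2+1) - 1
N = 3*3 - 1
N = 9 - 1 = 8

8


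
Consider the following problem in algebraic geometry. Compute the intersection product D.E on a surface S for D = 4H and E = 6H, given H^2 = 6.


Using bilinearity of the intersection pairing on a surface S:
(aH).(bH) = ab * (H.H)
We have H^2 = 6.
D.E = (4H).(6H) = 4*6*6
= 24*6
= 144

144


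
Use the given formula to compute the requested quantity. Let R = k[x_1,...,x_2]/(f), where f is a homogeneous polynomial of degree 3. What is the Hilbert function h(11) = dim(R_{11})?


For R = k[x_1,...,x_n]/(f) with f homogeneous of degree e:
The Hilbert series is (1 - t^e)/(1 - t)^n.
So h(d) = C(d+n-1, n-1) - C(d-e+n-1, n-1) for d >= e.
With n=2, e=3, d=11:
C(11+2-1, 2-1) = C(12, 1) = 12
C(11-3+2-1, 2-1) = C(9, 1) = 9
h(11) = 12 - 9 = 3

3


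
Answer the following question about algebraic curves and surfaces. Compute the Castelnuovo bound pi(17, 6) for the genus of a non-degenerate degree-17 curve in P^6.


Castelnuovo's bound: write d - 1 = m(r-1) + epsilon with 0 <= epsilon < r-1.
d - 1 = 17 - 1 = 16
r - 1 = 6 - 1 = 5
16 = 3*5 + 1, so m = 3, epsilon = 1
pi(d, r) = m(m-1)(r-1)/2 + m*epsilon
= 3*2*5/2 + 3*1
= 30/2 + 3
= 15 + 3 = 18

18


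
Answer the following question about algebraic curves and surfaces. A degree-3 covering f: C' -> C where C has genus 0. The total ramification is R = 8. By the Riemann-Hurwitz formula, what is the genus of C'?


Riemann-Hurwitz formula: 2g' - 2 = d(2g - 2) + R
Given: d = 3, g = 0, R = 8
2g' - 2 = 3*(2*0 - 2) + 8
2g' - 2 = 3*(-2) + 8
2g' - 2 = -6 + 8 = 2
2g' = 4
g' = 2

2


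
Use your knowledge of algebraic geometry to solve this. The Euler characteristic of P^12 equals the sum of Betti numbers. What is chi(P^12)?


The complex projective space P^12 has one cell in each even real dimension 0, 2, ..., 24.
The cohomology groups are H^{2k}(P^12) = Z for k = 0,...,12, and 0 otherwise.
Euler characteristic = sum of Betti numbers = 1 per even-dimensional cohomology group.
chi(P^12) = 12 + 1 = 13

13


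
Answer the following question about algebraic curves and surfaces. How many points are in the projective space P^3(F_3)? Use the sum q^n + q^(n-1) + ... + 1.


P^3(F_3) has (q^(n+1) - 1)/(q - 1) points.
= 3^3 + 3^2 + 3^1 + 3^0
= 27 + 9 + 3 + 1
= 40

40


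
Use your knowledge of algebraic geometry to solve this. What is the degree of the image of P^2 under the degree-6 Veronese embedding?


The Veronese variety v_6(P^2) has degree d^r.
d^r = 6^2 = 36

36


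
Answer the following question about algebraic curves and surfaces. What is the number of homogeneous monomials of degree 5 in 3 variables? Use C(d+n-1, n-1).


The number of degree-5 monomials in 3 variables is C(d+n-1, n-1).
= C(5+3-1, 3-1) = C(7, 2)
= 21

21


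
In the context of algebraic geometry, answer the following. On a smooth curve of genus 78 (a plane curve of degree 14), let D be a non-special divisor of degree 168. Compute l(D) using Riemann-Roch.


First, compute the genus of a smooth plane curve of degree 14:
g = (d-1)(d-2)/2 = (14-1)(14-2)/2 = 78
For a non-special divisor D (i.e., h^1(D) = 0), Riemann-Roch gives:
l(D) = deg(D) - g + 1
Since deg(D) = 168 >= 2g - 1 = 155, D is non-special.
l(D) = 168 - 78 + 1 = 91

91


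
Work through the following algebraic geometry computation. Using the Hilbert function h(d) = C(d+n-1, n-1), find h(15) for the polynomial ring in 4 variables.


The Hilbert function for the polynomial ring in 4 variables is:
h(d) = C(d+n-1, n-1)
h(15) = C(15+4-1, 4-1) = C(18, 3)
= 18! / (3! * 15!)
= 816

816


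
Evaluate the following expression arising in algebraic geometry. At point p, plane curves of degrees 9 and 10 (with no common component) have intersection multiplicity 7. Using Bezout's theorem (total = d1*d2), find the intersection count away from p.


By Bezout's theorem, the total intersection number is d1 * d2.
Total = 9 * 10 = 90
Intersection multiplicity at p = 7
Remaining intersections = 90 - 7 = 83

83


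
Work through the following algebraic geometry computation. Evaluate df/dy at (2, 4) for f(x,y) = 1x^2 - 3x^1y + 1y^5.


df/dy = (-3)*x^1 + 5*1*y^4
At (2,4): (-3)*2^1 + 5*1*4^4
= -6 + 1280
= 1274

1274


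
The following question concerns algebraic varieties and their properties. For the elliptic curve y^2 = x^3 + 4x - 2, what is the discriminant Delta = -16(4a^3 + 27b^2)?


Compute each component:
4a^3 = 4*4^3 = 4*64 = 256
27b^2 = 27*(-2)^2 = 27*4 = 108
4a^3 + 27b^2 = 256 + 108 = 364
Delta = -16*364 = -5824

-5824


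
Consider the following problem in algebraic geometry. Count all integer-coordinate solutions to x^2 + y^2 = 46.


Systematically check integer values of x where x^2 <= 46.
For each valid x, check if 46 - x^2 is a perfect square.
Total integer solutions found: 0

0
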